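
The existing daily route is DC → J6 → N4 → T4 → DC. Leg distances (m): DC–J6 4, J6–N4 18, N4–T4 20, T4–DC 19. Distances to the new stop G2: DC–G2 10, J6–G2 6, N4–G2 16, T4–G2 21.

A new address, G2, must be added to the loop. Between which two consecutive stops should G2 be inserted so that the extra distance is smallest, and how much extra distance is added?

Adding 4 m by placing G2 on the J6–N4 leg.

Insertion cost between consecutive stops i–j is d(i,G2) + d(G2,j) − d(i,j):
  between DC and J6: 10 + 6 − 4 = 12
  between J6 and N4: 6 + 16 − 18 = 4
  between N4 and T4: 16 + 21 − 20 = 17
  between T4 and DC: 21 + 10 − 19 = 12
Cheapest insertion is between J6 and N4, adding 4.
New total = 61 + 4 = 65.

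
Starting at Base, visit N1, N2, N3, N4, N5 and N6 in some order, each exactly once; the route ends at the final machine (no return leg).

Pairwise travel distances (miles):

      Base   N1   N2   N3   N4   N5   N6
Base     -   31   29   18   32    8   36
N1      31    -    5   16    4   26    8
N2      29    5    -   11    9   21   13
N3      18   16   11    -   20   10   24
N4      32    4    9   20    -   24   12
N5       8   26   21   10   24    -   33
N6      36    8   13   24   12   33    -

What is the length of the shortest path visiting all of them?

There are 6! = 720 possible orderings.
Base→N1→N2→N3→N4→N5→N6: 31+5+11+20+24+33 = 124
Base→N1→N2→N3→N4→N6→N5: 31+5+11+20+12+33 = 112
Base→N1→N2→N3→N5→N4→N6: 31+5+11+10+24+12 = 93
Base→N1→N2→N3→N5→N6→N4: 31+5+11+10+33+12 = 102
Base→N1→N2→N3→N6→N4→N5: 31+5+11+24+12+24 = 107
Base→N1→N2→N3→N6→N5→N4: 31+5+11+24+33+24 = 128
Base→N1→N2→N4→N3→N5→N6: 31+5+9+20+10+33 = 108
Base→N1→N2→N4→N3→N6→N5: 31+5+9+20+24+33 = 122
… (712 more)
Base→N5→N3→N2→N1→N4→N6: 8+10+11+5+4+12 = 50  ← best
The minimum is 50.
One shortest path: Base → N5 → N3 → N2 → N1 → N4 → N6.

Shortest open route: 50 miles.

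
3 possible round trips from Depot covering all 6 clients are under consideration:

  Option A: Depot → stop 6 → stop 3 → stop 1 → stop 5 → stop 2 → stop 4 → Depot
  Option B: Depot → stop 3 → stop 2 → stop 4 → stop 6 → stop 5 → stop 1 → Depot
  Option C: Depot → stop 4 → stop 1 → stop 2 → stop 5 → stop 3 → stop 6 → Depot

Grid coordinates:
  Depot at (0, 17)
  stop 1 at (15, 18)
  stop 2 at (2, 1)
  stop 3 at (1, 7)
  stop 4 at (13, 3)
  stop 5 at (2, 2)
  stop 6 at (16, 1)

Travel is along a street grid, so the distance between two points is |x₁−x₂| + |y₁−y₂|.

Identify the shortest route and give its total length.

96 — Option B is the shortest.

Option A: 32 + 21 + 25 + 29 + 1 + 13 + 27 = 148
Option B: 11 + 7 + 13 + 5 + 15 + 29 + 16 = 96
Option C: 27 + 17 + 30 + 1 + 6 + 21 + 32 = 134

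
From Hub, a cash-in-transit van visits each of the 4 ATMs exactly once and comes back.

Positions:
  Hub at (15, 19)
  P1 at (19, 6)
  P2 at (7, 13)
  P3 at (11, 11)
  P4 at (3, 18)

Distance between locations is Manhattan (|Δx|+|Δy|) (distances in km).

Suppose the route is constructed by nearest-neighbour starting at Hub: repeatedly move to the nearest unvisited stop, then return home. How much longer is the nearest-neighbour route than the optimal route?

From Hub: P3=12, P4=13, P2=14, P1=17 → choose P3 (12).
From P3: P2=6, P1=13, P4=15 → choose P2 (6).
From P2: P4=9, P1=19 → choose P4 (9).
From P4: P1=28 → choose P1 (28).
NN route Hub → P3 → P2 → P4 → P1 → Hub costs 72.
Optimal: Hub → P1 → P3 → P2 → P4 → Hub costs 58 (by enumerating all 12 distinct tours).
Excess = 72 − 58 = 14.

14 km longer than the optimal tour.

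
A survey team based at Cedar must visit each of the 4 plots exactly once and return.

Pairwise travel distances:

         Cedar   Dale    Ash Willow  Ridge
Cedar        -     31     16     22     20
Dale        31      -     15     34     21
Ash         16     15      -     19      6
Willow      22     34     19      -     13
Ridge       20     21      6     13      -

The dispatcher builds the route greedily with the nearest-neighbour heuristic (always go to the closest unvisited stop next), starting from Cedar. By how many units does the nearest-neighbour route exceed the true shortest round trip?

Cedar: Ash=16, Ridge=20, Willow=22, Dale=31 ⇒ Ash
Ash: Ridge=6, Dale=15, Willow=19 ⇒ Ridge
Ridge: Willow=13, Dale=21 ⇒ Willow
Willow: Dale=34 ⇒ Dale
NN route Cedar → Ash → Ridge → Willow → Dale → Cedar costs 100.
Optimal: Cedar → Dale → Ash → Ridge → Willow → Cedar costs 87 (by enumerating all 12 distinct tours).
Excess = 100 − 87 = 13.

The nearest-neighbour route is 13 longer than optimal.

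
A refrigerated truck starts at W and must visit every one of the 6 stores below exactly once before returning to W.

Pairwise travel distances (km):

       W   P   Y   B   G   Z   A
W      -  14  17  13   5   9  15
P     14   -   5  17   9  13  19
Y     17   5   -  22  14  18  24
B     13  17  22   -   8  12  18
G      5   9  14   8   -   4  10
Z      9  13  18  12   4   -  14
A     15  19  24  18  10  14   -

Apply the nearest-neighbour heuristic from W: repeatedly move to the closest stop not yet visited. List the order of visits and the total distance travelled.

Total distance 82 km via the nearest-neighbour route W → G → Z → B → P → Y → A → W.

At W the remaining stops are G 5, Z 9, B 13, P 14, A 15, Y 17; go to G.
At G the remaining stops are Z 4, B 8, P 9, A 10, Y 14; go to Z.
At Z the remaining stops are B 12, P 13, A 14, Y 18; go to B.
At B the remaining stops are P 17, A 18, Y 22; go to P.
At P the remaining stops are Y 5, A 19; go to Y.
At Y the remaining stops are A 24; go to A.
Return A→W: 15.
Total = 5 + 4 + 12 + 17 + 5 + 24 + 15 = 82.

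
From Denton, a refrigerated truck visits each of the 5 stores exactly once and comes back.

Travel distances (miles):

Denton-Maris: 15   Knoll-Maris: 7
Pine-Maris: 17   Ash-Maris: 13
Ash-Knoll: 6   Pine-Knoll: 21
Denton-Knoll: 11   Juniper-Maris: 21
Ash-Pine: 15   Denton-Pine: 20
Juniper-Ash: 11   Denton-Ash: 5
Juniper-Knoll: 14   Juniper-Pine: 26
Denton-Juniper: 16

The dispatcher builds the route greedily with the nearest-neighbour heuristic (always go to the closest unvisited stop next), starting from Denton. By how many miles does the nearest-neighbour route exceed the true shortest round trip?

Denton: Ash=5, Knoll=11, Maris=15, Juniper=16, Pine=20 ⇒ Ash
Ash: Knoll=6, Juniper=11, Maris=13, Pine=15 ⇒ Knoll
Knoll: Maris=7, Juniper=14, Pine=21 ⇒ Maris
Maris: Pine=17, Juniper=21 ⇒ Pine
Pine: Juniper=26 ⇒ Juniper
NN route Denton → Ash → Knoll → Maris → Pine → Juniper → Denton costs 77.
Optimal: Denton → Juniper → Knoll → Maris → Pine → Ash → Denton costs 74 (by enumerating all 60 distinct tours).
Excess = 77 − 74 = 3.

3 miles longer than the optimal tour.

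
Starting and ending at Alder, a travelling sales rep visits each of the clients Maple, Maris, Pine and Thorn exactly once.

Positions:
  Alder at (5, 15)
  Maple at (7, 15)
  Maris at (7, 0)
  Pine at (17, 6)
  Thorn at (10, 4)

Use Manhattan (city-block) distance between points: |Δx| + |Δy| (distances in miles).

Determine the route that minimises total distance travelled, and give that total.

Alder→Maple→Maris→Pine→Thorn→Alder: 2+15+16+9+16 = 58
Alder→Maple→Maris→Thorn→Pine→Alder: 2+15+7+9+21 = 54
Alder→Maple→Pine→Maris→Thorn→Alder: 2+19+16+7+16 = 60
Alder→Maple→Pine→Thorn→Maris→Alder: 2+19+9+7+17 = 54
Alder→Maple→Thorn→Maris→Pine→Alder: 2+14+7+16+21 = 60
Alder→Maple→Thorn→Pine→Maris→Alder: 2+14+9+16+17 = 58
Alder→Maris→Maple→Pine→Thorn→Alder: 17+15+19+9+16 = 76
Alder→Maris→Maple→Thorn→Pine→Alder: 17+15+14+9+21 = 76
Alder→Maris→Pine→Maple→Thorn→Alder: 17+16+19+14+16 = 82
Alder→Maris→Thorn→Maple→Pine→Alder: 17+7+14+19+21 = 78
Alder→Pine→Maple→Maris→Thorn→Alder: 21+19+15+7+16 = 78
Alder→Pine→Maris→Maple→Thorn→Alder: 21+16+15+14+16 = 82
The minimum is 54.
One optimal route: Alder → Maple → Maris → Thorn → Pine → Alder (or its reverse).

Minimum total distance: 54 miles.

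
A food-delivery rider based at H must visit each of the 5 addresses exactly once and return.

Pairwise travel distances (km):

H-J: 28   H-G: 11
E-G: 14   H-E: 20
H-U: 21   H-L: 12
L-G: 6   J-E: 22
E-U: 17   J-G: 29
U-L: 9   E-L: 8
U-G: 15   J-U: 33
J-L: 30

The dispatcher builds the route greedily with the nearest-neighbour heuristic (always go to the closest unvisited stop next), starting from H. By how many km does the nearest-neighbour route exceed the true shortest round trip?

H: G=11, L=12, E=20, U=21, J=28 ⇒ G
G: L=6, E=14, U=15, J=29 ⇒ L
L: E=8, U=9, J=30 ⇒ E
E: U=17, J=22 ⇒ U
U: J=33 ⇒ J
NN route H → G → L → E → U → J → H costs 103.
Optimal: H → J → E → U → L → G → H costs 93 (by enumerating all 60 distinct tours).
Excess = 103 − 93 = 10.

The nearest-neighbour route is 10 km longer than optimal.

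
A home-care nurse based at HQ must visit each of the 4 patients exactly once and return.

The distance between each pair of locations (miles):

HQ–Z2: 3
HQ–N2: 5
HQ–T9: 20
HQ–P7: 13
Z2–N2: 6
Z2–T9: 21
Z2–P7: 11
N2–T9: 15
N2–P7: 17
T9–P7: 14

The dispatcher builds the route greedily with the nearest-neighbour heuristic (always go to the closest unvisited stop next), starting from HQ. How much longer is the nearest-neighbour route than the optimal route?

HQ: Z2=3, N2=5, P7=13, T9=20 ⇒ Z2
Z2: N2=6, P7=11, T9=21 ⇒ N2
N2: T9=15, P7=17 ⇒ T9
T9: P7=14 ⇒ P7
NN route HQ → Z2 → N2 → T9 → P7 → HQ costs 51.
Optimal: HQ → Z2 → P7 → T9 → N2 → HQ costs 48 (by enumerating all 12 distinct tours).
Excess = 51 − 48 = 3.

Excess over optimum: 3 miles.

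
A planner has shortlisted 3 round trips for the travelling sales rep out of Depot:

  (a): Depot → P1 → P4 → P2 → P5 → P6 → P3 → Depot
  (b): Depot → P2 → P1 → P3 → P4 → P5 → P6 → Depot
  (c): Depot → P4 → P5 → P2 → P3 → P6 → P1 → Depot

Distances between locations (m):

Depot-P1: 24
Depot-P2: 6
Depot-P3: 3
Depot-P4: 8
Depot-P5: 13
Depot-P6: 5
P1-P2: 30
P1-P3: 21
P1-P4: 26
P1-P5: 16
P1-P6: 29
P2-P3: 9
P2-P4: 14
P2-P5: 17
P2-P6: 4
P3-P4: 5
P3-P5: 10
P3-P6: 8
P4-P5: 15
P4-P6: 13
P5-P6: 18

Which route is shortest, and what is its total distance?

Shortest is (b), total 100 m.

(a): 24 + 26 + 14 + 17 + 18 + 8 + 3 = 110
(b): 6 + 30 + 21 + 5 + 15 + 18 + 5 = 100
(c): 8 + 15 + 17 + 9 + 8 + 29 + 24 = 110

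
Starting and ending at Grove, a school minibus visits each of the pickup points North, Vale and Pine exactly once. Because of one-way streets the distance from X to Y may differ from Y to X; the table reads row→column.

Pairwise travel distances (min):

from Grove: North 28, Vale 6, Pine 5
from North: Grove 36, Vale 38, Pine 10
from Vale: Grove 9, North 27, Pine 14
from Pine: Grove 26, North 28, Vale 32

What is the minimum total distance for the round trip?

Grove-North-Vale-Pine-Grove: 28+38+14+26 = 106
Grove-North-Pine-Vale-Grove: 28+10+32+9 = 79
Grove-Vale-North-Pine-Grove: 6+27+10+26 = 69
Grove-Vale-Pine-North-Grove: 6+14+28+36 = 84
Grove-Pine-North-Vale-Grove: 5+28+38+9 = 80
Grove-Pine-Vale-North-Grove: 5+32+27+36 = 100
The minimum is 69.
One optimal route: Grove → Vale → North → Pine → Grove.

69 min — the shortest possible round trip.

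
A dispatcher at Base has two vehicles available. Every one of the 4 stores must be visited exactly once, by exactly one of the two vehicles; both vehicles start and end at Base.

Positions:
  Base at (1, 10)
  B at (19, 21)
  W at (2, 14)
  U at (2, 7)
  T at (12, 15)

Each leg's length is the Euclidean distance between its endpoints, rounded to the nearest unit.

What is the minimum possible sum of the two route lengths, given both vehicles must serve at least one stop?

Check every non-empty split of the stops between the two vehicles; for each half take its own optimal tour:
  {B} + {W, U, T}: 42 + 30 = 72
  {W} + {B, U, T}: 8 + 46 = 54
  {B, W} + {U, T}: 43 + 28 = 71
  {U} + {B, W, T}: 6 + 43 = 49
  {B, U} + {W, T}: 46 + 26 = 72
  {W, U} + {B, T}: 14 + 42 = 56
  … (7 splits in total)
Best: vehicle 1 Base → U → Base = 6; vehicle 2 Base → W → B → T → Base = 43; combined 49.

Minimum combined distance: 49.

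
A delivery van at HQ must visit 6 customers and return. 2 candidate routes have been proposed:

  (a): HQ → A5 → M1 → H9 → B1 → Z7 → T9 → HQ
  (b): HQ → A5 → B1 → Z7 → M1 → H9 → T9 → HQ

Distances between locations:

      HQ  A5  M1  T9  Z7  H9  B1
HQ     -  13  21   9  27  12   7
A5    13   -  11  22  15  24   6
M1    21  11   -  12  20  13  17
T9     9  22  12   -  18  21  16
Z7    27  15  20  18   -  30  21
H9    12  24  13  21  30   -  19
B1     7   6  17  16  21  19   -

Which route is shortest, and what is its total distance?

(a): 13 + 11 + 13 + 19 + 21 + 18 + 9 = 104
(b): 13 + 6 + 21 + 20 + 13 + 21 + 9 = 103

Shortest is (b), total 103.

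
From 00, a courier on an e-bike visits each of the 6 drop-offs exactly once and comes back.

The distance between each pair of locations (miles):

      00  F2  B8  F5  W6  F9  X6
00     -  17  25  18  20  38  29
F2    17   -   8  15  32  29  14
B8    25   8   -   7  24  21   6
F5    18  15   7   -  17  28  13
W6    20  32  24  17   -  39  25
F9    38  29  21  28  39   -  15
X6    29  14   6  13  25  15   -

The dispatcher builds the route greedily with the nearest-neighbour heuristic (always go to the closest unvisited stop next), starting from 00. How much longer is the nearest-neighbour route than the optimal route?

27 miles longer than the optimal tour.

00: F2=17, F5=18, W6=20, B8=25, X6=29, F9=38 ⇒ F2
F2: B8=8, X6=14, F5=15, F9=29, W6=32 ⇒ B8
B8: X6=6, F5=7, F9=21, W6=24 ⇒ X6
X6: F5=13, F9=15, W6=25 ⇒ F5
F5: W6=17, F9=28 ⇒ W6
W6: F9=39 ⇒ F9
NN route 00 → F2 → B8 → X6 → F5 → W6 → F9 → 00 costs 138.
Optimal: 00 → F2 → B8 → F9 → X6 → F5 → W6 → 00 costs 111 (by enumerating all 360 distinct tours).
Excess = 138 − 111 = 27.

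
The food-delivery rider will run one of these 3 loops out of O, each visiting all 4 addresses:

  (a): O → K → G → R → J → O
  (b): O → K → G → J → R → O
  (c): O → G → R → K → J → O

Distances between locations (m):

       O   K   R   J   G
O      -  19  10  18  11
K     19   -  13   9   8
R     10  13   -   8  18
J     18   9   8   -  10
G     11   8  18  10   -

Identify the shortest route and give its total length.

(a): 19 + 8 + 18 + 8 + 18 = 71
(b): 19 + 8 + 10 + 8 + 10 = 55
(c): 11 + 18 + 13 + 9 + 18 = 69

Shortest is (b), total 55 m.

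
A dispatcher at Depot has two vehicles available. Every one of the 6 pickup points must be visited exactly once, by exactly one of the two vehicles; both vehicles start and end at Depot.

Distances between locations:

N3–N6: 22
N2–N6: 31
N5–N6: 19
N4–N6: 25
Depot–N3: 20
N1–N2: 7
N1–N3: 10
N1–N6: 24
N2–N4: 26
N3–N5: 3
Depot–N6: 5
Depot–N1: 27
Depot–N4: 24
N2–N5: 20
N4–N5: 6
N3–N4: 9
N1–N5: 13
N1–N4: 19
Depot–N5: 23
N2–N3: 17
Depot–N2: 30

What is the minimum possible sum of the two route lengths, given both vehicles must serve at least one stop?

Minimum combined distance: 90.

Try each way of splitting the stops between the two vehicles (each non-empty) and, for each split, find the best tour for each vehicle:
  {N1} + {N2, N3, N4, N5, N6}: 54 + 86 = 140
  {N2} + {N1, N3, N4, N5, N6}: 60 + 72 = 132
  {N1, N2} + {N3, N4, N5, N6}: 64 + 59 = 123
  {N3} + {N1, N2, N4, N5, N6}: 40 + 86 = 126
  {N1, N3} + {N2, N4, N5, N6}: 57 + 86 = 143
  {N2, N3} + {N1, N4, N5, N6}: 67 + 72 = 139
  … (31 splits in total)
  {N1, N2, N3, N4, N5} + {N6}: 80 + 10 = 90  ← best
Best: vehicle 1 Depot → N2 → N1 → N3 → N5 → N4 → Depot = 80; vehicle 2 Depot → N6 → Depot = 10; combined 90.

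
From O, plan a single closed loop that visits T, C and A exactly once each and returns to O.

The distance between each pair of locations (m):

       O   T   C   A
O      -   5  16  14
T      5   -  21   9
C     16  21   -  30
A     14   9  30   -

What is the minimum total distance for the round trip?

Shortest round trip = 60 m.

With 3 stops there are 3!/2 = 3 distinct round trips (a route and its reverse cost the same).
O → T → C → A → O: 5+21+30+14 = 70
O → T → A → C → O: 5+9+30+16 = 60
O → C → T → A → O: 16+21+9+14 = 60
The minimum is 60.
One optimal route: O → T → A → C → O (or its reverse).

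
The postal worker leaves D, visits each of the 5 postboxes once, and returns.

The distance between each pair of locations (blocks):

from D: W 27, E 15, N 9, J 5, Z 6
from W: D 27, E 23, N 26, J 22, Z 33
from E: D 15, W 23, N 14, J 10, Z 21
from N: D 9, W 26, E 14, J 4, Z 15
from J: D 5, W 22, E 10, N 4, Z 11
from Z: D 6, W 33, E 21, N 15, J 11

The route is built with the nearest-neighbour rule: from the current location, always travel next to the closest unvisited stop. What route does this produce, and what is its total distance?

At D the remaining stops are J 5, Z 6, N 9, E 15, W 27; go to J.
At J the remaining stops are N 4, E 10, Z 11, W 22; go to N.
At N the remaining stops are E 14, Z 15, W 26; go to E.
At E the remaining stops are Z 21, W 23; go to Z.
At Z the remaining stops are W 33; go to W.
Return W→D: 27.
Total = 5 + 4 + 14 + 21 + 33 + 27 = 104.

104 blocks along D → J → N → E → Z → W → D.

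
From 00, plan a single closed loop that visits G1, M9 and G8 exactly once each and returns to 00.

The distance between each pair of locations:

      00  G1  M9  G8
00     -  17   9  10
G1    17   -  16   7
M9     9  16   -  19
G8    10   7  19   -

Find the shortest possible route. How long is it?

00→G1→M9→G8→00: 17+16+19+10 = 62
00→G1→G8→M9→00: 17+7+19+9 = 52
00→M9→G1→G8→00: 9+16+7+10 = 42
The minimum is 42.
One optimal route: 00 → M9 → G1 → G8 → 00 (or its reverse).

42 — the shortest possible round trip.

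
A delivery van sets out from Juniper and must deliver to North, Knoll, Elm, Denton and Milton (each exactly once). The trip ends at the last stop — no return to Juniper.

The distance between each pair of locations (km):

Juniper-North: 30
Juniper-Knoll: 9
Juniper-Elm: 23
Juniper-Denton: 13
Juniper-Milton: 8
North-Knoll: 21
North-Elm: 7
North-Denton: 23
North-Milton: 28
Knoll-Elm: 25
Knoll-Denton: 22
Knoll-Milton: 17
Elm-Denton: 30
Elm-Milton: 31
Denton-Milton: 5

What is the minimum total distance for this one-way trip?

There are 5! = 120 possible orderings.
Juniper - North - Knoll - Elm - Denton - Milton: 30+21+25+30+5 = 111
Juniper - North - Knoll - Elm - Milton - Denton: 30+21+25+31+5 = 112
Juniper - North - Knoll - Denton - Elm - Milton: 30+21+22+30+31 = 134
Juniper - North - Knoll - Denton - Milton - Elm: 30+21+22+5+31 = 109
Juniper - North - Knoll - Milton - Elm - Denton: 30+21+17+31+30 = 129
Juniper - North - Knoll - Milton - Denton - Elm: 30+21+17+5+30 = 103
Juniper - North - Elm - Knoll - Denton - Milton: 30+7+25+22+5 = 89
Juniper - North - Elm - Knoll - Milton - Denton: 30+7+25+17+5 = 84
Juniper - North - Elm - Denton - Knoll - Milton: 30+7+30+22+17 = 106
Juniper - North - Elm - Denton - Milton - Knoll: 30+7+30+5+17 = 89
Juniper - North - Elm - Milton - Knoll - Denton: 30+7+31+17+22 = 107
Juniper - North - Elm - Milton - Denton - Knoll: 30+7+31+5+22 = 95
Juniper - North - Denton - Knoll - Elm - Milton: 30+23+22+25+31 = 131
Juniper - North - Denton - Knoll - Milton - Elm: 30+23+22+17+31 = 123
… (106 more)
Juniper - Knoll - Milton - Denton - North - Elm: 9+17+5+23+7 = 61  ← best
The minimum is 61.
One shortest path: Juniper → Knoll → Milton → Denton → North → Elm.

Minimum one-way distance = 61 km.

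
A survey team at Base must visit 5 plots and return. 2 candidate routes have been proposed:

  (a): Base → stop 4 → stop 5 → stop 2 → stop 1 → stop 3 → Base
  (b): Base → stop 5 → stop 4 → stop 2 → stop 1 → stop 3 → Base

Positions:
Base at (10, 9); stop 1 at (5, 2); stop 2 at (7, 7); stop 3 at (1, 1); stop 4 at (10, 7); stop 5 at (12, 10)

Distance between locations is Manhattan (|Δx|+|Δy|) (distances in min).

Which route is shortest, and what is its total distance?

(a): 2 + 5 + 8 + 7 + 5 + 17 = 44
(b): 3 + 5 + 3 + 7 + 5 + 17 = 40

40 min — (b) is the shortest.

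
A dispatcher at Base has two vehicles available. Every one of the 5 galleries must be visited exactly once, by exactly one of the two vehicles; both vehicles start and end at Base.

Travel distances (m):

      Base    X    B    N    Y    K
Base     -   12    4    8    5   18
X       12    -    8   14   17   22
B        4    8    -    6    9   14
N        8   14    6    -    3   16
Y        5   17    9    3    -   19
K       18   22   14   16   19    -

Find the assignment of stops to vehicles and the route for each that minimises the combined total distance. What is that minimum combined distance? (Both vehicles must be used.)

66 m — the smallest possible combined total.

There are 2^4 − 1 = 15 ways to divide the 5 stops into two non-empty groups. For each, the best each vehicle can do is its own shortest tour through its group:
  {X} + {B, N, Y, K}: 24 + 42 = 66
  {B} + {X, N, Y, K}: 8 + 58 = 66
  {X, B} + {N, Y, K}: 24 + 42 = 66
  {N} + {X, B, Y, K}: 16 + 58 = 74
  {X, N} + {B, Y, K}: 34 + 42 = 76
  {B, N} + {X, Y, K}: 18 + 58 = 76
  … (15 splits in total)
Best: vehicle 1 Base → X → Base = 24; vehicle 2 Base → B → K → N → Y → Base = 42; combined 66.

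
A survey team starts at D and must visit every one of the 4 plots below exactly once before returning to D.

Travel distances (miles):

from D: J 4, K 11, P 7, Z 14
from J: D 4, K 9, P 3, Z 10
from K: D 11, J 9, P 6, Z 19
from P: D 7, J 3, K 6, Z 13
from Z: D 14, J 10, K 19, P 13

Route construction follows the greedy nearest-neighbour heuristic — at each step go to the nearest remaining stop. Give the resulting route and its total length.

D → [J:4 / P:7 / K:11 / Z:14] → J (4)
J → [P:3 / K:9 / Z:10] → P (3)
P → [K:6 / Z:13] → K (6)
K → [Z:19] → Z (19)
Return Z→D: 14.
Total = 4 + 3 + 6 + 19 + 14 = 46.

Nearest-neighbour total = 46 miles; route D → J → P → K → Z → D.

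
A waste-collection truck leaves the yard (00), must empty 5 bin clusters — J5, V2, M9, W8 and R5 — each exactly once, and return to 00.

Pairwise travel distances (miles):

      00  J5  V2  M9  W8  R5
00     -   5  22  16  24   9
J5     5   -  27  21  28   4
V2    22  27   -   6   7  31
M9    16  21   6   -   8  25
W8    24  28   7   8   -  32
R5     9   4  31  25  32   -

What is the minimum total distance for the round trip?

Minimum total distance: 70 miles.

There are 60 distinct closed tours to check (reversals are equivalent).
00→J5→V2→M9→W8→R5→00: 5+27+6+8+32+9 = 87
00→J5→V2→M9→R5→W8→00: 5+27+6+25+32+24 = 119
00→J5→V2→W8→M9→R5→00: 5+27+7+8+25+9 = 81
00→J5→V2→W8→R5→M9→00: 5+27+7+32+25+16 = 112
00→J5→V2→R5→M9→W8→00: 5+27+31+25+8+24 = 120
00→J5→V2→R5→W8→M9→00: 5+27+31+32+8+16 = 119
00→J5→M9→V2→W8→R5→00: 5+21+6+7+32+9 = 80
00→J5→M9→V2→R5→W8→00: 5+21+6+31+32+24 = 119
00→J5→M9→W8→V2→R5→00: 5+21+8+7+31+9 = 81
00→J5→M9→W8→R5→V2→00: 5+21+8+32+31+22 = 119
00→J5→M9→R5→V2→W8→00: 5+21+25+31+7+24 = 113
00→J5→M9→R5→W8→V2→00: 5+21+25+32+7+22 = 112
00→J5→W8→V2→M9→R5→00: 5+28+7+6+25+9 = 80
00→J5→W8→V2→R5→M9→00: 5+28+7+31+25+16 = 112
… (46 more)
00→J5→R5→W8→V2→M9→00: 5+4+32+7+6+16 = 70  ← best
The minimum is 70.
One optimal route: 00 → J5 → R5 → W8 → V2 → M9 → 00 (or its reverse).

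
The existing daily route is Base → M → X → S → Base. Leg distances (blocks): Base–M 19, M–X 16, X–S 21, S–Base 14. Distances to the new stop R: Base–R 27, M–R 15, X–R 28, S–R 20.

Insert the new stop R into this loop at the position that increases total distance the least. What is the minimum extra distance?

Adding 23 blocks by placing R on the Base–M leg.

Insertion cost between consecutive stops i–j is d(i,R) + d(R,j) − d(i,j):
  between Base and M: 27 + 15 − 19 = 23
  between M and X: 15 + 28 − 16 = 27
  between X and S: 28 + 20 − 21 = 27
  between S and Base: 20 + 27 − 14 = 33
Cheapest insertion is between Base and M, adding 23.
New total = 70 + 23 = 93.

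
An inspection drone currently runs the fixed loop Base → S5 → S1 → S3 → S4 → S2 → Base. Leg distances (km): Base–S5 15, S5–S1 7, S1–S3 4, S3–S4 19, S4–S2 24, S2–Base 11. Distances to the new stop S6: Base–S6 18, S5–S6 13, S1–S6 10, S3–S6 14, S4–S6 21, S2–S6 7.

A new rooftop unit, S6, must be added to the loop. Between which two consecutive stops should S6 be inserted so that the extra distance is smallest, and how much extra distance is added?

Insertion cost between consecutive stops i–j is d(i,S6) + d(S6,j) − d(i,j):
  between Base and S5: 18 + 13 − 15 = 16
  between S5 and S1: 13 + 10 − 7 = 16
  between S1 and S3: 10 + 14 − 4 = 20
  between S3 and S4: 14 + 21 − 19 = 16
  between S4 and S2: 21 + 7 − 24 = 4
  between S2 and Base: 7 + 18 − 11 = 14
Cheapest insertion is between S4 and S2, adding 4.
New total = 80 + 4 = 84.

Minimum extra distance: 4 km, inserting S6 between S4 and S2.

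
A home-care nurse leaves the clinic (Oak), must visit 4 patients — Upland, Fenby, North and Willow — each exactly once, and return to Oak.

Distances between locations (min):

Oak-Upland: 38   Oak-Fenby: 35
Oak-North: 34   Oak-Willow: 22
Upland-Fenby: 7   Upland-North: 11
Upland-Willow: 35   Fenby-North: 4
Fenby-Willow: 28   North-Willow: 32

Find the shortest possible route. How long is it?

Shortest round trip = 102 min.

Oak → Upland → Fenby → North → Willow → Oak: 38+7+4+32+22 = 103
Oak → Upland → Fenby → Willow → North → Oak: 38+7+28+32+34 = 139
Oak → Upland → North → Fenby → Willow → Oak: 38+11+4+28+22 = 103
Oak → Upland → North → Willow → Fenby → Oak: 38+11+32+28+35 = 144
Oak → Upland → Willow → Fenby → North → Oak: 38+35+28+4+34 = 139
Oak → Upland → Willow → North → Fenby → Oak: 38+35+32+4+35 = 144
Oak → Fenby → Upland → North → Willow → Oak: 35+7+11+32+22 = 107
Oak → Fenby → Upland → Willow → North → Oak: 35+7+35+32+34 = 143
Oak → Fenby → North → Upland → Willow → Oak: 35+4+11+35+22 = 107
Oak → Fenby → Willow → Upland → North → Oak: 35+28+35+11+34 = 143
Oak → North → Upland → Fenby → Willow → Oak: 34+11+7+28+22 = 102
Oak → North → Fenby → Upland → Willow → Oak: 34+4+7+35+22 = 102
The minimum is 102.
One optimal route: Oak → North → Upland → Fenby → Willow → Oak (or its reverse).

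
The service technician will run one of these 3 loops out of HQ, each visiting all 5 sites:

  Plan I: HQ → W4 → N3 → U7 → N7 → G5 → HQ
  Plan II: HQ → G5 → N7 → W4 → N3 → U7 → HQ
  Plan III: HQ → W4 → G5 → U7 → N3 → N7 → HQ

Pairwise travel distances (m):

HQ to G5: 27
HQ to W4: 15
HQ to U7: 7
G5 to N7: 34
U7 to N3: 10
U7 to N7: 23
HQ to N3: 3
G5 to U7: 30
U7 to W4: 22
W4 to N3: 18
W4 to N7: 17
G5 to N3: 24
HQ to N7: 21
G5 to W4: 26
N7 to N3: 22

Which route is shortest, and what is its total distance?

Shortest is Plan II, total 113 m.

Plan I: 15 + 18 + 10 + 23 + 34 + 27 = 127
Plan II: 27 + 34 + 17 + 18 + 10 + 7 = 113
Plan III: 15 + 26 + 30 + 10 + 22 + 21 = 124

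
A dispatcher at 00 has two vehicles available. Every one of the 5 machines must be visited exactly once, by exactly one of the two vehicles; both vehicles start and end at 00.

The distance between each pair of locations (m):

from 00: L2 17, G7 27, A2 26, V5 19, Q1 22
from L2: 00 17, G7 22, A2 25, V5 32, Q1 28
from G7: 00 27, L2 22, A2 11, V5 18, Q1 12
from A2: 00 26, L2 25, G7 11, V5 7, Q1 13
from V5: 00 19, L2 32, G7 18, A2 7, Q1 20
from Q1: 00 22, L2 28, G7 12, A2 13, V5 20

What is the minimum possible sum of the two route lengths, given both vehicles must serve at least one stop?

There are 2^4 − 1 = 15 ways to divide the 5 stops into two non-empty groups. For each, the best each vehicle can do is its own shortest tour through its group:
  {L2} + {G7, A2, V5, Q1}: 34 + 71 = 105
  {G7} + {L2, A2, V5, Q1}: 54 + 84 = 138
  {L2, G7} + {A2, V5, Q1}: 66 + 61 = 127
  {A2} + {L2, G7, V5, Q1}: 52 + 90 = 142
  {L2, A2} + {G7, V5, Q1}: 68 + 71 = 139
  {G7, A2} + {L2, V5, Q1}: 64 + 84 = 148
  … (15 splits in total)
Best: vehicle 1 00 → L2 → 00 = 34; vehicle 2 00 → V5 → A2 → G7 → Q1 → 00 = 71; combined 105.

Minimum combined distance: 105 m.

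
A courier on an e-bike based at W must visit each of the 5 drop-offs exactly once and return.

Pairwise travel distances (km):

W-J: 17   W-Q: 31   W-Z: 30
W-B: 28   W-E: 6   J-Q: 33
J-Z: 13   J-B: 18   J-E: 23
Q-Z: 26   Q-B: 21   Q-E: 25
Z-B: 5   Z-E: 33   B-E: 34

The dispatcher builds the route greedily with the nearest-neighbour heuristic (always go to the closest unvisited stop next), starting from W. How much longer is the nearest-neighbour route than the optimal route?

W: E=6, J=17, B=28, Z=30, Q=31 ⇒ E
E: J=23, Q=25, Z=33, B=34 ⇒ J
J: Z=13, B=18, Q=33 ⇒ Z
Z: B=5, Q=26 ⇒ B
B: Q=21 ⇒ Q
NN route W → E → J → Z → B → Q → W costs 99.
Optimal: W → J → Z → B → Q → E → W costs 87 (by enumerating all 60 distinct tours).
Excess = 99 − 87 = 12.

12 km longer than the optimal tour.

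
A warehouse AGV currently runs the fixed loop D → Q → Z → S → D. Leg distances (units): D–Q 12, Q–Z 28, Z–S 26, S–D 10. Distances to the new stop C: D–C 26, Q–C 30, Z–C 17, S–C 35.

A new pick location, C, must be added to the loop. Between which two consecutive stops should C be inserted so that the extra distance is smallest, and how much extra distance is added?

Minimum extra distance: 19, inserting C between Q and Z.

Insertion cost between consecutive stops i–j is d(i,C) + d(C,j) − d(i,j):
  between D and Q: 26 + 30 − 12 = 44
  between Q and Z: 30 + 17 − 28 = 19
  between Z and S: 17 + 35 − 26 = 26
  between S and D: 35 + 26 − 10 = 51
Cheapest insertion is between Q and Z, adding 19.
New total = 76 + 19 = 95.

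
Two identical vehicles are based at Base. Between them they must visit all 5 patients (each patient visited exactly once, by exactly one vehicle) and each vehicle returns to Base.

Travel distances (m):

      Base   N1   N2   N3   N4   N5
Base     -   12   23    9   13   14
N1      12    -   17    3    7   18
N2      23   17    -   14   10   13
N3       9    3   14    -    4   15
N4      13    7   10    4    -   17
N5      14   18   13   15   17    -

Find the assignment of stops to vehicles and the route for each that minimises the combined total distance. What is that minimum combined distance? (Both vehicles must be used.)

74 m — the smallest possible combined total.

Try each way of splitting the stops between the two vehicles (each non-empty) and, for each split, find the best tour for each vehicle:
  {N1} + {N2, N3, N4, N5}: 24 + 50 = 74
  {N2} + {N1, N3, N4, N5}: 46 + 50 = 96
  {N1, N2} + {N3, N4, N5}: 52 + 44 = 96
  {N3} + {N1, N2, N4, N5}: 18 + 56 = 74
  {N1, N3} + {N2, N4, N5}: 24 + 50 = 74
  {N2, N3} + {N1, N4, N5}: 46 + 50 = 96
  … (15 splits in total)
Best: vehicle 1 Base → N1 → Base = 24; vehicle 2 Base → N3 → N4 → N2 → N5 → Base = 50; combined 74.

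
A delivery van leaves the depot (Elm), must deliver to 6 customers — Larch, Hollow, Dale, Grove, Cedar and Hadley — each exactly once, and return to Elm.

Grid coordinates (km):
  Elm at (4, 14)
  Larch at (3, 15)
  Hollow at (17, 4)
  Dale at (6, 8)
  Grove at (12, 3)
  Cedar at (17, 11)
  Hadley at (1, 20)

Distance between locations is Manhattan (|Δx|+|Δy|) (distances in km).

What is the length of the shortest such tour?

Elm - Larch - Hollow - Dale - Grove - Cedar - Hadley - Elm: 2+25+15+11+13+25+9 = 100
Elm - Larch - Hollow - Dale - Grove - Hadley - Cedar - Elm: 2+25+15+11+28+25+16 = 122
Elm - Larch - Hollow - Dale - Cedar - Grove - Hadley - Elm: 2+25+15+14+13+28+9 = 106
Elm - Larch - Hollow - Dale - Cedar - Hadley - Grove - Elm: 2+25+15+14+25+28+19 = 128
Elm - Larch - Hollow - Dale - Hadley - Grove - Cedar - Elm: 2+25+15+17+28+13+16 = 116
Elm - Larch - Hollow - Dale - Hadley - Cedar - Grove - Elm: 2+25+15+17+25+13+19 = 116
Elm - Larch - Hollow - Grove - Dale - Cedar - Hadley - Elm: 2+25+6+11+14+25+9 = 92
Elm - Larch - Hollow - Grove - Dale - Hadley - Cedar - Elm: 2+25+6+11+17+25+16 = 102
… (352 more)
Elm - Larch - Hadley - Dale - Grove - Hollow - Cedar - Elm: 2+7+17+11+6+7+16 = 66  ← best
The minimum is 66.
One optimal route: Elm → Larch → Hadley → Dale → Grove → Hollow → Cedar → Elm (or its reverse).

Shortest round trip = 66 km.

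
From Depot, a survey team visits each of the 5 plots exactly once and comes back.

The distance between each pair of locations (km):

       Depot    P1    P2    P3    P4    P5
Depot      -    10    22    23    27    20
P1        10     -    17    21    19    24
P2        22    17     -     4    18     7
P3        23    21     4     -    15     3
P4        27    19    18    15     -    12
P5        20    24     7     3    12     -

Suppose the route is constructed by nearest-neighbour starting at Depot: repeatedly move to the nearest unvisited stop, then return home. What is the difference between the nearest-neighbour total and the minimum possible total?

3 km longer than the optimal tour.

From Depot: P1=10, P5=20, P2=22, P3=23, P4=27 → choose P1 (10).
From P1: P2=17, P4=19, P3=21, P5=24 → choose P2 (17).
From P2: P3=4, P5=7, P4=18 → choose P3 (4).
From P3: P5=3, P4=15 → choose P5 (3).
From P5: P4=12 → choose P4 (12).
NN route Depot → P1 → P2 → P3 → P5 → P4 → Depot costs 73.
Optimal: Depot → P1 → P4 → P5 → P3 → P2 → Depot costs 70 (by enumerating all 60 distinct tours).
Excess = 73 − 70 = 3.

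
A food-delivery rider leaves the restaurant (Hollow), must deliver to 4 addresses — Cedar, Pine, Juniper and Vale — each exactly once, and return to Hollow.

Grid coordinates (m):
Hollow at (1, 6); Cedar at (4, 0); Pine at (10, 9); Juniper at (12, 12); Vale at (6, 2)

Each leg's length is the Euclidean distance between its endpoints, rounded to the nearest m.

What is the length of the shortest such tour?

With 4 stops there are 4!/2 = 12 distinct round trips (a route and its reverse cost the same).
Hollow → Cedar → Pine → Juniper → Vale → Hollow: 7+11+4+12+6 = 40
Hollow → Cedar → Pine → Vale → Juniper → Hollow: 7+11+8+12+13 = 51
Hollow → Cedar → Juniper → Pine → Vale → Hollow: 7+14+4+8+6 = 39
Hollow → Cedar → Juniper → Vale → Pine → Hollow: 7+14+12+8+9 = 50
Hollow → Cedar → Vale → Pine → Juniper → Hollow: 7+3+8+4+13 = 35
Hollow → Cedar → Vale → Juniper → Pine → Hollow: 7+3+12+4+9 = 35
Hollow → Pine → Cedar → Juniper → Vale → Hollow: 9+11+14+12+6 = 52
Hollow → Pine → Cedar → Vale → Juniper → Hollow: 9+11+3+12+13 = 48
Hollow → Pine → Juniper → Cedar → Vale → Hollow: 9+4+14+3+6 = 36
Hollow → Pine → Vale → Cedar → Juniper → Hollow: 9+8+3+14+13 = 47
Hollow → Juniper → Cedar → Pine → Vale → Hollow: 13+14+11+8+6 = 52
Hollow → Juniper → Pine → Cedar → Vale → Hollow: 13+4+11+3+6 = 37
The minimum is 35.
One optimal route: Hollow → Cedar → Vale → Pine → Juniper → Hollow (or its reverse).

Shortest round trip = 35 m.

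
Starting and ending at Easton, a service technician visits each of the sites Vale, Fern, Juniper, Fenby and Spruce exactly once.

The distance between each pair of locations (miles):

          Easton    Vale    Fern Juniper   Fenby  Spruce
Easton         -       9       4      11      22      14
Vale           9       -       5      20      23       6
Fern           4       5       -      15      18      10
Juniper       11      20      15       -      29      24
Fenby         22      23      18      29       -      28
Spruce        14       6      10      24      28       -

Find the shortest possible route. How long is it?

Minimum total distance: 83 miles.

With 5 stops there are 5!/2 = 60 distinct round trips (a route and its reverse cost the same).
Easton → Vale → Fern → Juniper → Fenby → Spruce → Easton: 9+5+15+29+28+14 = 100
Easton → Vale → Fern → Juniper → Spruce → Fenby → Easton: 9+5+15+24+28+22 = 103
Easton → Vale → Fern → Fenby → Juniper → Spruce → Easton: 9+5+18+29+24+14 = 99
Easton → Vale → Fern → Fenby → Spruce → Juniper → Easton: 9+5+18+28+24+11 = 95
Easton → Vale → Fern → Spruce → Juniper → Fenby → Easton: 9+5+10+24+29+22 = 99
Easton → Vale → Fern → Spruce → Fenby → Juniper → Easton: 9+5+10+28+29+11 = 92
Easton → Vale → Juniper → Fern → Fenby → Spruce → Easton: 9+20+15+18+28+14 = 104
Easton → Vale → Juniper → Fern → Spruce → Fenby → Easton: 9+20+15+10+28+22 = 104
Easton → Vale → Juniper → Fenby → Fern → Spruce → Easton: 9+20+29+18+10+14 = 100
Easton → Vale → Juniper → Fenby → Spruce → Fern → Easton: 9+20+29+28+10+4 = 100
Easton → Vale → Juniper → Spruce → Fern → Fenby → Easton: 9+20+24+10+18+22 = 103
Easton → Vale → Juniper → Spruce → Fenby → Fern → Easton: 9+20+24+28+18+4 = 103
Easton → Vale → Fenby → Fern → Juniper → Spruce → Easton: 9+23+18+15+24+14 = 103
Easton → Vale → Fenby → Fern → Spruce → Juniper → Easton: 9+23+18+10+24+11 = 95
… (46 more)
Easton → Vale → Spruce → Fern → Fenby → Juniper → Easton: 9+6+10+18+29+11 = 83  ← best
The minimum is 83.
One optimal route: Easton → Vale → Spruce → Fern → Fenby → Juniper → Easton (or its reverse).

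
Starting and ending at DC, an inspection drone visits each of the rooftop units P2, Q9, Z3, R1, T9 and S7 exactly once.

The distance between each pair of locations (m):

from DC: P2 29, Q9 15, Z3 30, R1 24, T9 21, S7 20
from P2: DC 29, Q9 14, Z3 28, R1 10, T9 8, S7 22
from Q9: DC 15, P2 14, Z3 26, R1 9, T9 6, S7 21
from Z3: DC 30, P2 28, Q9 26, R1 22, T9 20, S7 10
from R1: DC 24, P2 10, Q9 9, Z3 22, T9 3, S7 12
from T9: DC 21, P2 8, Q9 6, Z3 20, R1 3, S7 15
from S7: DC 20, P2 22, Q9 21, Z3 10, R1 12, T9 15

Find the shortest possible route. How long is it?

91 m — the shortest possible round trip.

With 6 stops there are 6!/2 = 360 distinct round trips (a route and its reverse cost the same).
DC→P2→Q9→Z3→R1→T9→S7→DC: 29+14+26+22+3+15+20 = 129
DC→P2→Q9→Z3→R1→S7→T9→DC: 29+14+26+22+12+15+21 = 139
DC→P2→Q9→Z3→T9→R1→S7→DC: 29+14+26+20+3+12+20 = 124
DC→P2→Q9→Z3→T9→S7→R1→DC: 29+14+26+20+15+12+24 = 140
DC→P2→Q9→Z3→S7→R1→T9→DC: 29+14+26+10+12+3+21 = 115
DC→P2→Q9→Z3→S7→T9→R1→DC: 29+14+26+10+15+3+24 = 121
DC→P2→Q9→R1→Z3→T9→S7→DC: 29+14+9+22+20+15+20 = 129
DC→P2→Q9→R1→Z3→S7→T9→DC: 29+14+9+22+10+15+21 = 120
… (352 more)
DC→Q9→T9→P2→R1→Z3→S7→DC: 15+6+8+10+22+10+20 = 91  ← best
The minimum is 91.
One optimal route: DC → Q9 → T9 → P2 → R1 → Z3 → S7 → DC (or its reverse).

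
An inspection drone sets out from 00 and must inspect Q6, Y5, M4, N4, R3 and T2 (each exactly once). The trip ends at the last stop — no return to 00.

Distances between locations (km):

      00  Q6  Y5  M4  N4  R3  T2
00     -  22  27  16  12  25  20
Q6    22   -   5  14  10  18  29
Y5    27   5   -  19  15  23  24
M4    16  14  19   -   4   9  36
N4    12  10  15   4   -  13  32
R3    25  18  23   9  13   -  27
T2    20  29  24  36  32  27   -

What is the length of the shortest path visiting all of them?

There are 6! = 720 possible orderings.
00→Q6→Y5→M4→N4→R3→T2: 22+5+19+4+13+27 = 90
00→Q6→Y5→M4→N4→T2→R3: 22+5+19+4+32+27 = 109
00→Q6→Y5→M4→R3→N4→T2: 22+5+19+9+13+32 = 100
00→Q6→Y5→M4→R3→T2→N4: 22+5+19+9+27+32 = 114
00→Q6→Y5→M4→T2→N4→R3: 22+5+19+36+32+13 = 127
00→Q6→Y5→M4→T2→R3→N4: 22+5+19+36+27+13 = 122
00→Q6→Y5→N4→M4→R3→T2: 22+5+15+4+9+27 = 82
00→Q6→Y5→N4→M4→T2→R3: 22+5+15+4+36+27 = 109
… (712 more)
00→N4→M4→R3→Q6→Y5→T2: 12+4+9+18+5+24 = 72  ← best
The minimum is 72.
One shortest path: 00 → N4 → M4 → R3 → Q6 → Y5 → T2.

Minimum one-way distance = 72 km.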